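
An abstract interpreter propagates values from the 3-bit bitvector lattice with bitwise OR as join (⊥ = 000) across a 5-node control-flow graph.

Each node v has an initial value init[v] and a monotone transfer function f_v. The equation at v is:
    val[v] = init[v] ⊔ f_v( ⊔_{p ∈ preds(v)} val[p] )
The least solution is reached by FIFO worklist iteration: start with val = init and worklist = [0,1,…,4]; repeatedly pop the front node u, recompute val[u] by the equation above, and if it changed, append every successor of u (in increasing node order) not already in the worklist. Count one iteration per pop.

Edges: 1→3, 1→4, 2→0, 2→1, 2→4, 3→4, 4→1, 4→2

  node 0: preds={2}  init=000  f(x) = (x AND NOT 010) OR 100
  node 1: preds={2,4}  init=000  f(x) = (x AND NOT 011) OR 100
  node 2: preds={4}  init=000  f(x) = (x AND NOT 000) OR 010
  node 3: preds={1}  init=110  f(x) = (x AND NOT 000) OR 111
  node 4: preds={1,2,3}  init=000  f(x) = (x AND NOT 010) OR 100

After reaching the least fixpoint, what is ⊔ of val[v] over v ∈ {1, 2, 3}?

Trace (11 dequeues):
  [1] u=0 | in 000 | out 100 | prev 000 | push {}
  [2] u=1 | in 000 | out 100 | prev 000 | push {}
  [3] u=2 | in 000 | out 010 | prev 000 | push {0,1}
  [4] u=3 | in 100 | out 111 | prev 110 | push {}
  [5] u=4 | in 111 | out 101 | prev 000 | push {2}
  [6] u=0 | in 010 | out 100 | ==
  [7] u=1 | in 111 | out 100 | ==
  [8] u=2 | in 101 | out 111 | prev 010 | push {0,1,4}
  [9] u=0 | in 111 | out 101 | prev 100 | push {}
  [10] u=1 | in 111 | out 100 | ==
  [11] u=4 | in 111 | out 101 | ==

Converged values:
  [0] 101
  [1] 100
  [2] 111
  [3] 111
  [4] 101

111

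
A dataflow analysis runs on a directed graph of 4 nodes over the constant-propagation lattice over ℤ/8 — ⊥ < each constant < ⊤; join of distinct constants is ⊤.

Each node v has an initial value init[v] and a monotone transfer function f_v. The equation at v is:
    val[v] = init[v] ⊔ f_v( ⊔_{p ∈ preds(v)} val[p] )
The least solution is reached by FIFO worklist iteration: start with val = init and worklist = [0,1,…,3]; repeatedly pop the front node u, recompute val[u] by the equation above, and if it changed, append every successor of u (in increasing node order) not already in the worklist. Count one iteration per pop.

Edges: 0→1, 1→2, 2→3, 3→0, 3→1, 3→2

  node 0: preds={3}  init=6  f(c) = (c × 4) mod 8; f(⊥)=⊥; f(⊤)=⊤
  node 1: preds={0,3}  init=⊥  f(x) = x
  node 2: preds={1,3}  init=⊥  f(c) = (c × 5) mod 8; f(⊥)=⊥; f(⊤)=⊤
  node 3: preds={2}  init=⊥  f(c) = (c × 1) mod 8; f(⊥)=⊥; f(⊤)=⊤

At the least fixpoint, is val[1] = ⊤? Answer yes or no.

Trace (11 dequeues):
  [1] u=0 | in ⊥ | out 6 | ==
  [2] u=1 | in 6 | out 6 | prev ⊥ | push {}
  [3] u=2 | in 6 | out 6 | prev ⊥ | push {}
  [4] u=3 | in 6 | out 6 | prev ⊥ | push {0,1,2}
  [5] u=0 | in 6 | out ⊤ | prev 6 | push {}
  [6] u=1 | in ⊤ | out ⊤ | prev 6 | push {}
  [7] u=2 | in ⊤ | out ⊤ | prev 6 | push {3}
  [8] u=3 | in ⊤ | out ⊤ | prev 6 | push {0,1,2}
  [9] u=0 | in ⊤ | out ⊤ | ==
  [10] u=1 | in ⊤ | out ⊤ | ==
  [11] u=2 | in ⊤ | out ⊤ | ==

Converged values:
  [0] ⊤
  [1] ⊤
  [2] ⊤
  [3] ⊤

yes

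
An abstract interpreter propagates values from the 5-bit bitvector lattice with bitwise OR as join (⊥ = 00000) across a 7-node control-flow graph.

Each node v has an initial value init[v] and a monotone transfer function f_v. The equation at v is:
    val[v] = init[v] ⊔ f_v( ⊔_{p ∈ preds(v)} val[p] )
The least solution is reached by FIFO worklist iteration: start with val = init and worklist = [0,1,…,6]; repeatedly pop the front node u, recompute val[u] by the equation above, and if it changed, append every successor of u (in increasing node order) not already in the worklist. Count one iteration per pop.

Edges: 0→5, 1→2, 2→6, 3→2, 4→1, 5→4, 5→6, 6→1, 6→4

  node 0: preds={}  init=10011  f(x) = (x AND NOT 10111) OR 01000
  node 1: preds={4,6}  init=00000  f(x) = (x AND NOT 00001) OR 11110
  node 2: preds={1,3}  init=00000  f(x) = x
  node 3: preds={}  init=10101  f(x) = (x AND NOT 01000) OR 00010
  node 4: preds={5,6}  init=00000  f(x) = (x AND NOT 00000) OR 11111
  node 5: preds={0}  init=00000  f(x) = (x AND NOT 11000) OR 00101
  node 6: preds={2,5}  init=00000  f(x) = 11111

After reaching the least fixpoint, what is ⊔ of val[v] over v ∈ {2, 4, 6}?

11111

Worklist (10 pops):
  #1 pop 0: in=00000 → 11011 (was 10011); enqueue []
  #2 pop 1: in=00000 → 11110 (was 00000); enqueue []
  #3 pop 2: in=11111 → 11111 (was 00000); enqueue []
  #4 pop 3: in=00000 → 10111 (was 10101); enqueue [2]
  #5 pop 4: in=00000 → 11111 (was 00000); enqueue [1]
  #6 pop 5: in=11011 → 00111 (was 00000); enqueue [4]
  #7 pop 6: in=11111 → 11111 (was 00000); enqueue []
  #8 pop 2: in=11111 → 11111 (no change)
  #9 pop 1: in=11111 → 11110 (no change)
  #10 pop 4: in=11111 → 11111 (no change)

Fixpoint:
  val[0] = 11011
  val[1] = 11110
  val[2] = 11111
  val[3] = 10111
  val[4] = 11111
  val[5] = 00111
  val[6] = 11111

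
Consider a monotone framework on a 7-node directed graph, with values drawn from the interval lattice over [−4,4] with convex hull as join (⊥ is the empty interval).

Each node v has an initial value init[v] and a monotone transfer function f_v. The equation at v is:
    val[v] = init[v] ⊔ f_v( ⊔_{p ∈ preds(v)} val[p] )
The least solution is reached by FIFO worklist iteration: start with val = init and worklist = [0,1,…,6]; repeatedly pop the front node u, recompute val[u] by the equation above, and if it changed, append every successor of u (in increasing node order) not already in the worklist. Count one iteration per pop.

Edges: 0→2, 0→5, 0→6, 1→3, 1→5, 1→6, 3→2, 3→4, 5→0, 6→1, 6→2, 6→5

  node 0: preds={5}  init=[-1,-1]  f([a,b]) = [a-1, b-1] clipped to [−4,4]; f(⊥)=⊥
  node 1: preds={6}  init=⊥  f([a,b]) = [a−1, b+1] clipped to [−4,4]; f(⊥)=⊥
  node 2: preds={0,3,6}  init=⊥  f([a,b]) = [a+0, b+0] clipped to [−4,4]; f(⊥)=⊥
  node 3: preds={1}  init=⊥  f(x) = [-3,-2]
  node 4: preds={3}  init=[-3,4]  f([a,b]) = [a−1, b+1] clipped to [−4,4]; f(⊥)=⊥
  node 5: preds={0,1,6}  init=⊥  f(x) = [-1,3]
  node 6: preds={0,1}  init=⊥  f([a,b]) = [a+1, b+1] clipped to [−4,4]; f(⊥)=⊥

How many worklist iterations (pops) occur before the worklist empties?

Worklist (22 pops):
  #1 pop 0: in=⊥ → [-1,-1] (no change)
  #2 pop 1: in=⊥ → ⊥ (no change)
  #3 pop 2: in=[-1,-1] → [-1,-1] (was ⊥); enqueue []
  #4 pop 3: in=⊥ → [-3,-2] (was ⊥); enqueue [2]
  #5 pop 4: in=[-3,-2] → [-4,4] (was [-3,4]); enqueue []
  #6 pop 5: in=[-1,-1] → [-1,3] (was ⊥); enqueue [0]
  #7 pop 6: in=[-1,-1] → [0,0] (was ⊥); enqueue [1,5]
  #8 pop 2: in=[-3,0] → [-3,0] (was [-1,-1]); enqueue []
  #9 pop 0: in=[-1,3] → [-2,2] (was [-1,-1]); enqueue [2,6]
  #10 pop 1: in=[0,0] → [-1,1] (was ⊥); enqueue [3]
  #11 pop 5: in=[-2,2] → [-1,3] (no change)
  #12 pop 2: in=[-3,2] → [-3,2] (was [-3,0]); enqueue []
  #13 pop 6: in=[-2,2] → [-1,3] (was [0,0]); enqueue [1,2,5]
  #14 pop 3: in=[-1,1] → [-3,-2] (no change)
  #15 pop 1: in=[-1,3] → [-2,4] (was [-1,1]); enqueue [3,6]
  #16 pop 2: in=[-3,3] → [-3,3] (was [-3,2]); enqueue []
  #17 pop 5: in=[-2,4] → [-1,3] (no change)
  #18 pop 3: in=[-2,4] → [-3,-2] (no change)
  #19 pop 6: in=[-2,4] → [-1,4] (was [-1,3]); enqueue [1,2,5]
  #20 pop 1: in=[-1,4] → [-2,4] (no change)
  #21 pop 2: in=[-3,4] → [-3,4] (was [-3,3]); enqueue []
  #22 pop 5: in=[-2,4] → [-1,3] (no change)

Fixpoint:
  val[0] = [-2,2]
  val[1] = [-2,4]
  val[2] = [-3,4]
  val[3] = [-3,-2]
  val[4] = [-4,4]
  val[5] = [-1,3]
  val[6] = [-1,4]

22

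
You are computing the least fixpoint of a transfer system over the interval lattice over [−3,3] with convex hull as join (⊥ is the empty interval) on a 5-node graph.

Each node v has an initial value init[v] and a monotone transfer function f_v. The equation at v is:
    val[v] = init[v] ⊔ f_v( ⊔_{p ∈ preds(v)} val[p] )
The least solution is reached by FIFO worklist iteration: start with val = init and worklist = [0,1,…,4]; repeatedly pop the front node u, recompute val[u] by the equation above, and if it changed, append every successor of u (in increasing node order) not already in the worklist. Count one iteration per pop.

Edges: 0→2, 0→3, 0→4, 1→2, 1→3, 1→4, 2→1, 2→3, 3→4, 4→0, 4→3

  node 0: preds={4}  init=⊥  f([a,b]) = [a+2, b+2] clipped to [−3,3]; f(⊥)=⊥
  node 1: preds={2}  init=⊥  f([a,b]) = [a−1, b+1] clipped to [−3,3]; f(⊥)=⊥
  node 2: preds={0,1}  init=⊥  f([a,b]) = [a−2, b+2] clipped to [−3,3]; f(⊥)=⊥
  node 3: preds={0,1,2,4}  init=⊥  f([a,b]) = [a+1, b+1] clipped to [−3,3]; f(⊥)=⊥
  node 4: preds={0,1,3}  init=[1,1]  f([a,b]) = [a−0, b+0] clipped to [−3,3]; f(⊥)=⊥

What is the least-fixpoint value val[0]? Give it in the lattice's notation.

Worklist (21 pops):
  #1 pop 0: in=[1,1] → [3,3] (was ⊥); enqueue []
  #2 pop 1: in=⊥ → ⊥ (no change)
  #3 pop 2: in=[3,3] → [1,3] (was ⊥); enqueue [1]
  #4 pop 3: in=[1,3] → [2,3] (was ⊥); enqueue []
  #5 pop 4: in=[2,3] → [1,3] (was [1,1]); enqueue [0,3]
  #6 pop 1: in=[1,3] → [0,3] (was ⊥); enqueue [2,4]
  #7 pop 0: in=[1,3] → [3,3] (no change)
  #8 pop 3: in=[0,3] → [1,3] (was [2,3]); enqueue []
  #9 pop 2: in=[0,3] → [-2,3] (was [1,3]); enqueue [1,3]
  #10 pop 4: in=[0,3] → [0,3] (was [1,3]); enqueue [0]
  #11 pop 1: in=[-2,3] → [-3,3] (was [0,3]); enqueue [2,4]
  #12 pop 3: in=[-3,3] → [-2,3] (was [1,3]); enqueue []
  #13 pop 0: in=[0,3] → [2,3] (was [3,3]); enqueue [3]
  #14 pop 2: in=[-3,3] → [-3,3] (was [-2,3]); enqueue [1]
  #15 pop 4: in=[-3,3] → [-3,3] (was [0,3]); enqueue [0]
  #16 pop 3: in=[-3,3] → [-2,3] (no change)
  #17 pop 1: in=[-3,3] → [-3,3] (no change)
  #18 pop 0: in=[-3,3] → [-1,3] (was [2,3]); enqueue [2,3,4]
  #19 pop 2: in=[-3,3] → [-3,3] (no change)
  #20 pop 3: in=[-3,3] → [-2,3] (no change)
  #21 pop 4: in=[-3,3] → [-3,3] (no change)

Fixpoint:
  val[0] = [-1,3]
  val[1] = [-3,3]
  val[2] = [-3,3]
  val[3] = [-2,3]
  val[4] = [-3,3]

[-1,3]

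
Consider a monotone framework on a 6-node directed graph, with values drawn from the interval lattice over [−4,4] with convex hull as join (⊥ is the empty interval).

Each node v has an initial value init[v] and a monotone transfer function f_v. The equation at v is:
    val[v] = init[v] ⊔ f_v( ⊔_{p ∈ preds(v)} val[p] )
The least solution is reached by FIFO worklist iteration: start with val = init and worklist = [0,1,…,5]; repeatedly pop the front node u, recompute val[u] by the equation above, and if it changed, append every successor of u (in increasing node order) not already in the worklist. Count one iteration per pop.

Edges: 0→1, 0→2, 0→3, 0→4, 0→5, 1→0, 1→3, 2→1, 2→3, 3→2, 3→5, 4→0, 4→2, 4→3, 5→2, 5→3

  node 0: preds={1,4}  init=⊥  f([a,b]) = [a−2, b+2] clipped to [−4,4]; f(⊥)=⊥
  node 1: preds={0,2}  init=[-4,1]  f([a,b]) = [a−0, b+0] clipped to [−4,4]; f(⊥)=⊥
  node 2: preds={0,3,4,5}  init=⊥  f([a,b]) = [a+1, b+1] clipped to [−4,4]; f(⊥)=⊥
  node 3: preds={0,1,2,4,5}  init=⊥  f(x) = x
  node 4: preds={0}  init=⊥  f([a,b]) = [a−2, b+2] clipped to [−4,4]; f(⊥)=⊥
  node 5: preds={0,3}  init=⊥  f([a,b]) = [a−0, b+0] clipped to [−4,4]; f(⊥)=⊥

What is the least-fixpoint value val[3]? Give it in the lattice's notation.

Iteration log — 13 steps:
  step 1. node 0  ⊔preds=[-4,1]  new=[-4,3]  old=⊥  +wl: 
  step 2. node 1  ⊔preds=[-4,3]  new=[-4,3]  old=[-4,1]  +wl: 0
  step 3. node 2  ⊔preds=[-4,3]  new=[-3,4]  old=⊥  +wl: 1
  step 4. node 3  ⊔preds=[-4,4]  new=[-4,4]  old=⊥  +wl: 2
  step 5. node 4  ⊔preds=[-4,3]  new=[-4,4]  old=⊥  +wl: 3
  step 6. node 5  ⊔preds=[-4,4]  new=[-4,4]  old=⊥  +wl: 
  step 7. node 0  ⊔preds=[-4,4]  new=[-4,4]  old=[-4,3]  +wl: 4,5
  step 8. node 1  ⊔preds=[-4,4]  new=[-4,4]  old=[-4,3]  +wl: 0
  step 9. node 2  ⊔preds=[-4,4]  new=[-3,4]  stable
  step 10. node 3  ⊔preds=[-4,4]  new=[-4,4]  stable
  step 11. node 4  ⊔preds=[-4,4]  new=[-4,4]  stable
  step 12. node 5  ⊔preds=[-4,4]  new=[-4,4]  stable
  step 13. node 0  ⊔preds=[-4,4]  new=[-4,4]  stable

Least fixpoint reached:
  node 0: [-4,4]
  node 1: [-4,4]
  node 2: [-3,4]
  node 3: [-4,4]
  node 4: [-4,4]
  node 5: [-4,4]

[-4,4]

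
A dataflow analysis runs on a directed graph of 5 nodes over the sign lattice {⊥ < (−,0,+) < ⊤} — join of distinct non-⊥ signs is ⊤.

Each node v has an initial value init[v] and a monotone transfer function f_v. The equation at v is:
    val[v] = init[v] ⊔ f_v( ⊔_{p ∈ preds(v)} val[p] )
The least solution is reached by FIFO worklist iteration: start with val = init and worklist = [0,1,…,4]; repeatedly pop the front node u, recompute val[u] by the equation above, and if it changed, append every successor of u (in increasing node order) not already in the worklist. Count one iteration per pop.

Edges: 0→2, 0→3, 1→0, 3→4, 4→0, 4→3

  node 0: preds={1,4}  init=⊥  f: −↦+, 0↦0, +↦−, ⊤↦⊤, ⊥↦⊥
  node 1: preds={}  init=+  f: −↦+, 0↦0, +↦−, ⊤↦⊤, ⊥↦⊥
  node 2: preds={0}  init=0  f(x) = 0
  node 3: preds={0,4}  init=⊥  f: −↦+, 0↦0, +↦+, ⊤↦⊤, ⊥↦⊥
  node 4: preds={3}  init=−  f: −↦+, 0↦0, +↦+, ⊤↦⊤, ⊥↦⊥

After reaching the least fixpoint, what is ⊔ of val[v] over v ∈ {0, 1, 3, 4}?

Iteration log — 7 steps:
  step 1. node 0  ⊔preds=⊤  new=⊤  old=⊥  +wl: 
  step 2. node 1  ⊔preds=⊥  new=+  stable
  step 3. node 2  ⊔preds=⊤  new=0  stable
  step 4. node 3  ⊔preds=⊤  new=⊤  old=⊥  +wl: 
  step 5. node 4  ⊔preds=⊤  new=⊤  old=−  +wl: 0,3
  step 6. node 0  ⊔preds=⊤  new=⊤  stable
  step 7. node 3  ⊔preds=⊤  new=⊤  stable

Least fixpoint reached:
  node 0: ⊤
  node 1: +
  node 2: 0
  node 3: ⊤
  node 4: ⊤

⊤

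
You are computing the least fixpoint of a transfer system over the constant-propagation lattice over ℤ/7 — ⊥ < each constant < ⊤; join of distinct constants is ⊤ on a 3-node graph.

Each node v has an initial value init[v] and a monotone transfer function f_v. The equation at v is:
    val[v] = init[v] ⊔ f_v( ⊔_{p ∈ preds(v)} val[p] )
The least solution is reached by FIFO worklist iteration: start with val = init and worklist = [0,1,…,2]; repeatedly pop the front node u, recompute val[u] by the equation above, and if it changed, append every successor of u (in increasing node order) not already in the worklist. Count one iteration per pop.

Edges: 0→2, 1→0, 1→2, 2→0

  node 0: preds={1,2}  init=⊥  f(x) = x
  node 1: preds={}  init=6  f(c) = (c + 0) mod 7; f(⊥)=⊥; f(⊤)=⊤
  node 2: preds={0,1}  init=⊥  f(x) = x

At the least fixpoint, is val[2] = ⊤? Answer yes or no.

no

Trace (4 dequeues):
  [1] u=0 | in 6 | out 6 | prev ⊥ | push {}
  [2] u=1 | in ⊥ | out 6 | ==
  [3] u=2 | in 6 | out 6 | prev ⊥ | push {0}
  [4] u=0 | in 6 | out 6 | ==

Converged values:
  [0] 6
  [1] 6
  [2] 6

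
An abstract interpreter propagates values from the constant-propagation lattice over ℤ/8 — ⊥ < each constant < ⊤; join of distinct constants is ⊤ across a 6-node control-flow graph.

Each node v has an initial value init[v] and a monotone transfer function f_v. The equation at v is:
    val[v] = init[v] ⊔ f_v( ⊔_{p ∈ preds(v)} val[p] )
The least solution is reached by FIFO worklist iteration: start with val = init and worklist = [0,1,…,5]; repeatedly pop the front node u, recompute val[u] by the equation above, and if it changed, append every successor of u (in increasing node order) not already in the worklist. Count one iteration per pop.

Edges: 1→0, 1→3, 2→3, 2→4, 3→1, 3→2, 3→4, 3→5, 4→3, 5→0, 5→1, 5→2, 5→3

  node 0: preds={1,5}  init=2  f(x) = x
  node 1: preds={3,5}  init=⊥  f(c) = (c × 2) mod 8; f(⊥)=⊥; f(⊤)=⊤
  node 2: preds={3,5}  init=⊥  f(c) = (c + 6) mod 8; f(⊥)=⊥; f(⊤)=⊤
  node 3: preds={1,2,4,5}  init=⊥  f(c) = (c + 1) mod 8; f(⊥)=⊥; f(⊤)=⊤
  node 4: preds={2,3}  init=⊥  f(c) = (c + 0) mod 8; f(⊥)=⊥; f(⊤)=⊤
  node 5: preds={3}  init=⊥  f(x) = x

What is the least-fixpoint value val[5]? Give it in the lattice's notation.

Iteration log — 6 steps:
  step 1. node 0  ⊔preds=⊥  new=2  stable
  step 2. node 1  ⊔preds=⊥  new=⊥  stable
  step 3. node 2  ⊔preds=⊥  new=⊥  stable
  step 4. node 3  ⊔preds=⊥  new=⊥  stable
  step 5. node 4  ⊔preds=⊥  new=⊥  stable
  step 6. node 5  ⊔preds=⊥  new=⊥  stable

Least fixpoint reached:
  node 0: 2
  node 1: ⊥
  node 2: ⊥
  node 3: ⊥
  node 4: ⊥
  node 5: ⊥

⊥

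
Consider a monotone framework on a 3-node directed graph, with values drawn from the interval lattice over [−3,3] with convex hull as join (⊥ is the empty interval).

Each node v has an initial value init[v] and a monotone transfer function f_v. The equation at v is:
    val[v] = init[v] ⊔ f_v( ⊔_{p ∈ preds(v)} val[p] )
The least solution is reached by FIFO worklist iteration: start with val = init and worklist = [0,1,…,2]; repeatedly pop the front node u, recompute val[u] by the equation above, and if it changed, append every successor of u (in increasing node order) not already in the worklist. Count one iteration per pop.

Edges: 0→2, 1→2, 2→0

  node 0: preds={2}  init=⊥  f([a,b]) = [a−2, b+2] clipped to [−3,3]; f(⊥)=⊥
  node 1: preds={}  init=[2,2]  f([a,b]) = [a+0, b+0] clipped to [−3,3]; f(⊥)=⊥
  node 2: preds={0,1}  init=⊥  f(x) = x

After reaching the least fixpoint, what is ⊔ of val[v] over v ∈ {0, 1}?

Trace (10 dequeues):
  [1] u=0 | in ⊥ | out ⊥ | ==
  [2] u=1 | in ⊥ | out [2,2] | ==
  [3] u=2 | in [2,2] | out [2,2] | prev ⊥ | push {0}
  [4] u=0 | in [2,2] | out [0,3] | prev ⊥ | push {2}
  [5] u=2 | in [0,3] | out [0,3] | prev [2,2] | push {0}
  [6] u=0 | in [0,3] | out [-2,3] | prev [0,3] | push {2}
  [7] u=2 | in [-2,3] | out [-2,3] | prev [0,3] | push {0}
  [8] u=0 | in [-2,3] | out [-3,3] | prev [-2,3] | push {2}
  [9] u=2 | in [-3,3] | out [-3,3] | prev [-2,3] | push {0}
  [10] u=0 | in [-3,3] | out [-3,3] | ==

Converged values:
  [0] [-3,3]
  [1] [2,2]
  [2] [-3,3]

[-3,3]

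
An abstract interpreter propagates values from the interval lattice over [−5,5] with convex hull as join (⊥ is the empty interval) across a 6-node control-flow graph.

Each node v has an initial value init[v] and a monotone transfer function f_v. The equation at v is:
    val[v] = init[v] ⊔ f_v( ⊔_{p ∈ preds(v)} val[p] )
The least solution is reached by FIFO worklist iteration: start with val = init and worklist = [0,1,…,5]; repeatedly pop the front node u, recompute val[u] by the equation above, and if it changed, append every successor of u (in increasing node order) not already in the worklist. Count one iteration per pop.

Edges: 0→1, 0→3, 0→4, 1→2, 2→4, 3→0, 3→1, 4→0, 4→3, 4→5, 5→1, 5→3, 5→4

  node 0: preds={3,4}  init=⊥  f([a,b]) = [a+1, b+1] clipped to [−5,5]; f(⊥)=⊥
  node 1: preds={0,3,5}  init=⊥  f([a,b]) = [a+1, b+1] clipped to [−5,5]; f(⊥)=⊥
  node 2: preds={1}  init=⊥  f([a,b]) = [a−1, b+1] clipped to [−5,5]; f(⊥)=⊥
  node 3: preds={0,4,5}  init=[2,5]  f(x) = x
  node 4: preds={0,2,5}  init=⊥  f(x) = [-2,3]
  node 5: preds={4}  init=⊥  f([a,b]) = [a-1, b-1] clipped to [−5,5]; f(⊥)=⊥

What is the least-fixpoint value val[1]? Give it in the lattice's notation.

[-2,5]

Iteration log — 15 steps:
  step 1. node 0  ⊔preds=[2,5]  new=[3,5]  old=⊥  +wl: 
  step 2. node 1  ⊔preds=[2,5]  new=[3,5]  old=⊥  +wl: 
  step 3. node 2  ⊔preds=[3,5]  new=[2,5]  old=⊥  +wl: 
  step 4. node 3  ⊔preds=[3,5]  new=[2,5]  stable
  step 5. node 4  ⊔preds=[2,5]  new=[-2,3]  old=⊥  +wl: 0,3
  step 6. node 5  ⊔preds=[-2,3]  new=[-3,2]  old=⊥  +wl: 1,4
  step 7. node 0  ⊔preds=[-2,5]  new=[-1,5]  old=[3,5]  +wl: 
  step 8. node 3  ⊔preds=[-3,5]  new=[-3,5]  old=[2,5]  +wl: 0
  step 9. node 1  ⊔preds=[-3,5]  new=[-2,5]  old=[3,5]  +wl: 2
  step 10. node 4  ⊔preds=[-3,5]  new=[-2,3]  stable
  step 11. node 0  ⊔preds=[-3,5]  new=[-2,5]  old=[-1,5]  +wl: 1,3,4
  step 12. node 2  ⊔preds=[-2,5]  new=[-3,5]  old=[2,5]  +wl: 
  step 13. node 1  ⊔preds=[-3,5]  new=[-2,5]  stable
  step 14. node 3  ⊔preds=[-3,5]  new=[-3,5]  stable
  step 15. node 4  ⊔preds=[-3,5]  new=[-2,3]  stable

Least fixpoint reached:
  node 0: [-2,5]
  node 1: [-2,5]
  node 2: [-3,5]
  node 3: [-3,5]
  node 4: [-2,3]
  node 5: [-3,2]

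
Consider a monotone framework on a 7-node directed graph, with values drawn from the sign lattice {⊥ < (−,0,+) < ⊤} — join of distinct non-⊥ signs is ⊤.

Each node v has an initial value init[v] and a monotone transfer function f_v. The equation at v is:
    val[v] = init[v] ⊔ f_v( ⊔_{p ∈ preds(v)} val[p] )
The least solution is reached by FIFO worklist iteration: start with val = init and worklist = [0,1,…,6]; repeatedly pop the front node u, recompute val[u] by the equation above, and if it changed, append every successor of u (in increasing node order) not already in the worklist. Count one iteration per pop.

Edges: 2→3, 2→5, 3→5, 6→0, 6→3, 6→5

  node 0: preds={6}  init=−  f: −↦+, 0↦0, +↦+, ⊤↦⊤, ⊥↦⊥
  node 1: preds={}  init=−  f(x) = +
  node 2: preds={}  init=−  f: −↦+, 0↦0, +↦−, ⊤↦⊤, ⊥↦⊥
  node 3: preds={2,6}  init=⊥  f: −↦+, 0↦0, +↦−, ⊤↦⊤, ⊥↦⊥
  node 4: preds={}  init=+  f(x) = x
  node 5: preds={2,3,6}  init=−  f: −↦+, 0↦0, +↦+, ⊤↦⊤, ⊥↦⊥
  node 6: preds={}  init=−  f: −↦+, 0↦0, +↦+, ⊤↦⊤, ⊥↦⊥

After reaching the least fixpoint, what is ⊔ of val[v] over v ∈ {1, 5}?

Worklist (7 pops):
  #1 pop 0: in=− → ⊤ (was −); enqueue []
  #2 pop 1: in=⊥ → ⊤ (was −); enqueue []
  #3 pop 2: in=⊥ → − (no change)
  #4 pop 3: in=− → + (was ⊥); enqueue []
  #5 pop 4: in=⊥ → + (no change)
  #6 pop 5: in=⊤ → ⊤ (was −); enqueue []
  #7 pop 6: in=⊥ → − (no change)

Fixpoint:
  val[0] = ⊤
  val[1] = ⊤
  val[2] = −
  val[3] = +
  val[4] = +
  val[5] = ⊤
  val[6] = −

⊤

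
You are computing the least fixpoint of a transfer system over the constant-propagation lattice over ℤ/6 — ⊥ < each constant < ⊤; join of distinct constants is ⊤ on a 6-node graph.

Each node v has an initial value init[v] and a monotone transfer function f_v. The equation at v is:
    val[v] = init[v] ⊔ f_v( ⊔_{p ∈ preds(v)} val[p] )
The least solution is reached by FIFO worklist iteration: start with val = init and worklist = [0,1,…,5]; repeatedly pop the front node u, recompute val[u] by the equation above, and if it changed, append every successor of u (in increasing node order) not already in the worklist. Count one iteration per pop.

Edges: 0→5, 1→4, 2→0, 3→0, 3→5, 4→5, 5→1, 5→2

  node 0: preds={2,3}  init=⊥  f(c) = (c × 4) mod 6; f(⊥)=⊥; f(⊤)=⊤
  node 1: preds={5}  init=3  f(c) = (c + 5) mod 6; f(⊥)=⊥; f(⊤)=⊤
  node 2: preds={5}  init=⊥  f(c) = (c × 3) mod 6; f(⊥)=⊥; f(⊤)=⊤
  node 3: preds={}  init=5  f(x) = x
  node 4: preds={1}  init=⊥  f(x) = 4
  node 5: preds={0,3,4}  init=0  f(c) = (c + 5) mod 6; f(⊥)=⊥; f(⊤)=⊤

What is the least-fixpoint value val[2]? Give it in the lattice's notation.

Iteration log — 11 steps:
  step 1. node 0  ⊔preds=5  new=2  old=⊥  +wl: 
  step 2. node 1  ⊔preds=0  new=⊤  old=3  +wl: 
  step 3. node 2  ⊔preds=0  new=0  old=⊥  +wl: 0
  step 4. node 3  ⊔preds=⊥  new=5  stable
  step 5. node 4  ⊔preds=⊤  new=4  old=⊥  +wl: 
  step 6. node 5  ⊔preds=⊤  new=⊤  old=0  +wl: 1,2
  step 7. node 0  ⊔preds=⊤  new=⊤  old=2  +wl: 5
  step 8. node 1  ⊔preds=⊤  new=⊤  stable
  step 9. node 2  ⊔preds=⊤  new=⊤  old=0  +wl: 0
  step 10. node 5  ⊔preds=⊤  new=⊤  stable
  step 11. node 0  ⊔preds=⊤  new=⊤  stable

Least fixpoint reached:
  node 0: ⊤
  node 1: ⊤
  node 2: ⊤
  node 3: 5
  node 4: 4
  node 5: ⊤

⊤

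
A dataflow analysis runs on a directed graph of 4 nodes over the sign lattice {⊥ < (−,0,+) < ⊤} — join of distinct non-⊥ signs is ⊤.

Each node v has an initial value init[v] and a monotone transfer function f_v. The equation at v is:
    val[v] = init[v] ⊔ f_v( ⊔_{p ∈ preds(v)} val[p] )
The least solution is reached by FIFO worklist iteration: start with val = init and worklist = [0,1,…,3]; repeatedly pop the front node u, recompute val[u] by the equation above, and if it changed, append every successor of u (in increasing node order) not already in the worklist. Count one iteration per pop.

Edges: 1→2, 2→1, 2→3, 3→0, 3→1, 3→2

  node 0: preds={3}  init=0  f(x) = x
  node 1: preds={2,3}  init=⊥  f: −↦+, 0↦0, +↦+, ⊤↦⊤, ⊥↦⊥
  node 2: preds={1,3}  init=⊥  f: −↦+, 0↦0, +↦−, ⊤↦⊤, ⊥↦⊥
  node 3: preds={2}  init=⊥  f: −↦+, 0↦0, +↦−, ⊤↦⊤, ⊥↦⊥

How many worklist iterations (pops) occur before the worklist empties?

Trace (4 dequeues):
  [1] u=0 | in ⊥ | out 0 | ==
  [2] u=1 | in ⊥ | out ⊥ | ==
  [3] u=2 | in ⊥ | out ⊥ | ==
  [4] u=3 | in ⊥ | out ⊥ | ==

Converged values:
  [0] 0
  [1] ⊥
  [2] ⊥
  [3] ⊥

4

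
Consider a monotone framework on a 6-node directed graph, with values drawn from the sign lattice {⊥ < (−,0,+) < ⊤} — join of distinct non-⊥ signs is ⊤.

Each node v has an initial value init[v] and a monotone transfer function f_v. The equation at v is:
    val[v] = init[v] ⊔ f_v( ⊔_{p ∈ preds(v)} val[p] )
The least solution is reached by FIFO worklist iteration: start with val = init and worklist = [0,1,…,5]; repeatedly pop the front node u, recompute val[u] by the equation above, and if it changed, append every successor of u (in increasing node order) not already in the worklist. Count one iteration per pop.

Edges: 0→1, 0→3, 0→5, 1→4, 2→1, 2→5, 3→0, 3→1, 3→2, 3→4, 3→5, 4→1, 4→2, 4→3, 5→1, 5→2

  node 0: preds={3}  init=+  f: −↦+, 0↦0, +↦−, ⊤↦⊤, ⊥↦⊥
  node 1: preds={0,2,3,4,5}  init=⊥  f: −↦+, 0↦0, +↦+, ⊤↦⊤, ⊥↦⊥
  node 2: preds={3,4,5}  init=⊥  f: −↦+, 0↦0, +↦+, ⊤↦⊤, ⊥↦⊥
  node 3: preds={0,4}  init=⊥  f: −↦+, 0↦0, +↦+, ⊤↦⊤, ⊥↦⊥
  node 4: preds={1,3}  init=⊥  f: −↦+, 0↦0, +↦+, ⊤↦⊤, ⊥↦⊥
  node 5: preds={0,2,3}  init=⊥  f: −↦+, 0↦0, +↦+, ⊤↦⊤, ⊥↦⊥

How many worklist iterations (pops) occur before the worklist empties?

18

Trace (18 dequeues):
  [1] u=0 | in ⊥ | out + | ==
  [2] u=1 | in + | out + | prev ⊥ | push {}
  [3] u=2 | in ⊥ | out ⊥ | ==
  [4] u=3 | in + | out + | prev ⊥ | push {0,1,2}
  [5] u=4 | in + | out + | prev ⊥ | push {3}
  [6] u=5 | in + | out + | prev ⊥ | push {}
  [7] u=0 | in + | out ⊤ | prev + | push {5}
  [8] u=1 | in ⊤ | out ⊤ | prev + | push {4}
  [9] u=2 | in + | out + | prev ⊥ | push {1}
  [10] u=3 | in ⊤ | out ⊤ | prev + | push {0,2}
  [11] u=5 | in ⊤ | out ⊤ | prev + | push {}
  [12] u=4 | in ⊤ | out ⊤ | prev + | push {3}
  [13] u=1 | in ⊤ | out ⊤ | ==
  [14] u=0 | in ⊤ | out ⊤ | ==
  [15] u=2 | in ⊤ | out ⊤ | prev + | push {1,5}
  [16] u=3 | in ⊤ | out ⊤ | ==
  [17] u=1 | in ⊤ | out ⊤ | ==
  [18] u=5 | in ⊤ | out ⊤ | ==

Converged values:
  [0] ⊤
  [1] ⊤
  [2] ⊤
  [3] ⊤
  [4] ⊤
  [5] ⊤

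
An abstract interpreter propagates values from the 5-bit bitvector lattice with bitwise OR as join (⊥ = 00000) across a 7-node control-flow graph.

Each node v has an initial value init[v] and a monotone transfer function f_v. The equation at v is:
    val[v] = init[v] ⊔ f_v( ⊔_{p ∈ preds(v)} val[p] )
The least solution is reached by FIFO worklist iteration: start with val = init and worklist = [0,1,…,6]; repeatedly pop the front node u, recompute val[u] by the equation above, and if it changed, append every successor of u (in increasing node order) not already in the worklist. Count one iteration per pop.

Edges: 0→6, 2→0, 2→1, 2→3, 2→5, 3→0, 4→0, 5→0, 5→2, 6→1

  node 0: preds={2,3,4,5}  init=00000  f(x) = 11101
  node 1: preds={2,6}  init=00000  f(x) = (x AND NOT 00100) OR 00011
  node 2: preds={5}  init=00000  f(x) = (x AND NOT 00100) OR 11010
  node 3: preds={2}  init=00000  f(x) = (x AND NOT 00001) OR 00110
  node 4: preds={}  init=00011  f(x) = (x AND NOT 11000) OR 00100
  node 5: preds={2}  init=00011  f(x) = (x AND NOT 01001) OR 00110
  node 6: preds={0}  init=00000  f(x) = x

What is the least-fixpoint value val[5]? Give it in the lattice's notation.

Worklist (10 pops):
  #1 pop 0: in=00011 → 11101 (was 00000); enqueue []
  #2 pop 1: in=00000 → 00011 (was 00000); enqueue []
  #3 pop 2: in=00011 → 11011 (was 00000); enqueue [0,1]
  #4 pop 3: in=11011 → 11110 (was 00000); enqueue []
  #5 pop 4: in=00000 → 00111 (was 00011); enqueue []
  #6 pop 5: in=11011 → 10111 (was 00011); enqueue [2]
  #7 pop 6: in=11101 → 11101 (was 00000); enqueue []
  #8 pop 0: in=11111 → 11101 (no change)
  #9 pop 1: in=11111 → 11011 (was 00011); enqueue []
  #10 pop 2: in=10111 → 11011 (no change)

Fixpoint:
  val[0] = 11101
  val[1] = 11011
  val[2] = 11011
  val[3] = 11110
  val[4] = 00111
  val[5] = 10111
  val[6] = 11101

10111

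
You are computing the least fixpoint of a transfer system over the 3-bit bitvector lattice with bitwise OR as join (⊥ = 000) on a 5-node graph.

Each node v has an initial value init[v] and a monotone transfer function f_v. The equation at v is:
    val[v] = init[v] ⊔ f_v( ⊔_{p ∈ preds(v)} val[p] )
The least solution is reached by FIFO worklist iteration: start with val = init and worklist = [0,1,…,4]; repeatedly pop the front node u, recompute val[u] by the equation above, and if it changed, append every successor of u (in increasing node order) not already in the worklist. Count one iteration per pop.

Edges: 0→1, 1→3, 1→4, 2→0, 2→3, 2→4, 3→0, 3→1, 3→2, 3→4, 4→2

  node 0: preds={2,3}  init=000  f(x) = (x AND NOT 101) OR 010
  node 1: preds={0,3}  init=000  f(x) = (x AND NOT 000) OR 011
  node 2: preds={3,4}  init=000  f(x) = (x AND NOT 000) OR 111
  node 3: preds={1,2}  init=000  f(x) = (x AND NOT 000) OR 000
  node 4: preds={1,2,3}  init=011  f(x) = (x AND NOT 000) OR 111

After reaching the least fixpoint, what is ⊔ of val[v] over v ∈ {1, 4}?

111

Trace (10 dequeues):
  [1] u=0 | in 000 | out 010 | prev 000 | push {}
  [2] u=1 | in 010 | out 011 | prev 000 | push {}
  [3] u=2 | in 011 | out 111 | prev 000 | push {0}
  [4] u=3 | in 111 | out 111 | prev 000 | push {1,2}
  [5] u=4 | in 111 | out 111 | prev 011 | push {}
  [6] u=0 | in 111 | out 010 | ==
  [7] u=1 | in 111 | out 111 | prev 011 | push {3,4}
  [8] u=2 | in 111 | out 111 | ==
  [9] u=3 | in 111 | out 111 | ==
  [10] u=4 | in 111 | out 111 | ==

Converged values:
  [0] 010
  [1] 111
  [2] 111
  [3] 111
  [4] 111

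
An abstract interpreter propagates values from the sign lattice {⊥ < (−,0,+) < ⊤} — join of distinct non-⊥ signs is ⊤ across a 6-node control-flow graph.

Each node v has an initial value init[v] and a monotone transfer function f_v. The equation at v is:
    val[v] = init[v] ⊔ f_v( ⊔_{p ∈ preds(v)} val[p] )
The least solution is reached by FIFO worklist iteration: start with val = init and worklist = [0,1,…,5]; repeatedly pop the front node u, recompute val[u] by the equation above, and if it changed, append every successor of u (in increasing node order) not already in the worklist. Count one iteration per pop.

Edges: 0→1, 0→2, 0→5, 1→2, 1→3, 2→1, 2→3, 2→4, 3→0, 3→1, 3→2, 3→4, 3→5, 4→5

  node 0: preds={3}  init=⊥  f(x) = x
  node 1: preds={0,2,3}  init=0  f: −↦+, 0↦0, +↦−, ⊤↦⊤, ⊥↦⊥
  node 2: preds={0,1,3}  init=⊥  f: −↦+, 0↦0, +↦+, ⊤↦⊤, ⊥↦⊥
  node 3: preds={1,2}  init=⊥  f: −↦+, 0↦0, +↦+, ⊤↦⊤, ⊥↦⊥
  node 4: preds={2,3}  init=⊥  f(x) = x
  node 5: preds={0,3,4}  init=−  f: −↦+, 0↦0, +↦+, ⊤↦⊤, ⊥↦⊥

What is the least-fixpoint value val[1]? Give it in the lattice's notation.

Iteration log — 11 steps:
  step 1. node 0  ⊔preds=⊥  new=⊥  stable
  step 2. node 1  ⊔preds=⊥  new=0  stable
  step 3. node 2  ⊔preds=0  new=0  old=⊥  +wl: 1
  step 4. node 3  ⊔preds=0  new=0  old=⊥  +wl: 0,2
  step 5. node 4  ⊔preds=0  new=0  old=⊥  +wl: 
  step 6. node 5  ⊔preds=0  new=⊤  old=−  +wl: 
  step 7. node 1  ⊔preds=0  new=0  stable
  step 8. node 0  ⊔preds=0  new=0  old=⊥  +wl: 1,5
  step 9. node 2  ⊔preds=0  new=0  stable
  step 10. node 1  ⊔preds=0  new=0  stable
  step 11. node 5  ⊔preds=0  new=⊤  stable

Least fixpoint reached:
  node 0: 0
  node 1: 0
  node 2: 0
  node 3: 0
  node 4: 0
  node 5: ⊤

0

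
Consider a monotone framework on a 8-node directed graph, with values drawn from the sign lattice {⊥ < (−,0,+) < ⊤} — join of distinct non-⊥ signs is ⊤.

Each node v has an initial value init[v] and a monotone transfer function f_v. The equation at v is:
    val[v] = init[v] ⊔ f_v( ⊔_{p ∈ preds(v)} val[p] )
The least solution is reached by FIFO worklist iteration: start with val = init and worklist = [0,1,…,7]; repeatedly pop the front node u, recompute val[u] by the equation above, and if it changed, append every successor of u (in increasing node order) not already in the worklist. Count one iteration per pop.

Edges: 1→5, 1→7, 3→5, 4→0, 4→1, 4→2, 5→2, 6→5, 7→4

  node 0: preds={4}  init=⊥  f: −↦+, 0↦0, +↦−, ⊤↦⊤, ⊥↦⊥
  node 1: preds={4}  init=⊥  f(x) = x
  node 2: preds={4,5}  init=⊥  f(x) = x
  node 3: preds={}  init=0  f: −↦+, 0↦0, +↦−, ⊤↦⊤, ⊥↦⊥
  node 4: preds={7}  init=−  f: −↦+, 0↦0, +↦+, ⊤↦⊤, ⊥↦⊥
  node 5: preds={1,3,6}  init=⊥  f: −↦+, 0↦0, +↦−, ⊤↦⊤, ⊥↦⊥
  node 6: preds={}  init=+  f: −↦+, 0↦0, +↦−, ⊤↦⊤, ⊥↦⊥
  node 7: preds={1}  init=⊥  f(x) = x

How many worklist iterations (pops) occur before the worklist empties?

Trace (16 dequeues):
  [1] u=0 | in − | out + | prev ⊥ | push {}
  [2] u=1 | in − | out − | prev ⊥ | push {}
  [3] u=2 | in − | out − | prev ⊥ | push {}
  [4] u=3 | in ⊥ | out 0 | ==
  [5] u=4 | in ⊥ | out − | ==
  [6] u=5 | in ⊤ | out ⊤ | prev ⊥ | push {2}
  [7] u=6 | in ⊥ | out + | ==
  [8] u=7 | in − | out − | prev ⊥ | push {4}
  [9] u=2 | in ⊤ | out ⊤ | prev − | push {}
  [10] u=4 | in − | out ⊤ | prev − | push {0,1,2}
  [11] u=0 | in ⊤ | out ⊤ | prev + | push {}
  [12] u=1 | in ⊤ | out ⊤ | prev − | push {5,7}
  [13] u=2 | in ⊤ | out ⊤ | ==
  [14] u=5 | in ⊤ | out ⊤ | ==
  [15] u=7 | in ⊤ | out ⊤ | prev − | push {4}
  [16] u=4 | in ⊤ | out ⊤ | ==

Converged values:
  [0] ⊤
  [1] ⊤
  [2] ⊤
  [3] 0
  [4] ⊤
  [5] ⊤
  [6] +
  [7] ⊤

16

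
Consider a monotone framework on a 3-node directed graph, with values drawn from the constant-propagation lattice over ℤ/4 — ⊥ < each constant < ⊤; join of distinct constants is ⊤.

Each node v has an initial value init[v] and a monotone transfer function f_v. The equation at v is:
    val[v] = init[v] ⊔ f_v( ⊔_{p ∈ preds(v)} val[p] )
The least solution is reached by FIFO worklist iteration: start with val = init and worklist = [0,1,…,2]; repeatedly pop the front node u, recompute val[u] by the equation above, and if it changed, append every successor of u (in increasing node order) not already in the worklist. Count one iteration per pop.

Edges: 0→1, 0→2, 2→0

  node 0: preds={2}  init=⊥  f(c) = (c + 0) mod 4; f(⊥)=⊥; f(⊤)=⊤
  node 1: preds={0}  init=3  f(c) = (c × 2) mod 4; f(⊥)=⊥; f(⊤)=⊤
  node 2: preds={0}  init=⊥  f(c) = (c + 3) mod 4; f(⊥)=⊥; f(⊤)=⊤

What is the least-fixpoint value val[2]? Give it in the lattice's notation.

⊥

Worklist (3 pops):
  #1 pop 0: in=⊥ → ⊥ (no change)
  #2 pop 1: in=⊥ → 3 (no change)
  #3 pop 2: in=⊥ → ⊥ (no change)

Fixpoint:
  val[0] = ⊥
  val[1] = 3
  val[2] = ⊥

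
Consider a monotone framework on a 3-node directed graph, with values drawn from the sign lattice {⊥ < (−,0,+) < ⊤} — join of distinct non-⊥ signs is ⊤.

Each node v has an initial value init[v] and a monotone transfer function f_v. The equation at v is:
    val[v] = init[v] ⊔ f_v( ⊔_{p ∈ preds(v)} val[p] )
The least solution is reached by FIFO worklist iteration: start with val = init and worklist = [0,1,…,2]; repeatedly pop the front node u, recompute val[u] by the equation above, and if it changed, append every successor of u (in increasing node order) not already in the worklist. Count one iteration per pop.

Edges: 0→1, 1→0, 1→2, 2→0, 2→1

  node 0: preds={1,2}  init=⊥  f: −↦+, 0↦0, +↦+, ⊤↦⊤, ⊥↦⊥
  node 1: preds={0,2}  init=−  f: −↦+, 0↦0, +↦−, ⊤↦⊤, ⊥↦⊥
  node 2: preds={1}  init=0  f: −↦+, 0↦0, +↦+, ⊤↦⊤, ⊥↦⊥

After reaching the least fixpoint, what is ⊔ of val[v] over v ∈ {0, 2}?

⊤

Trace (5 dequeues):
  [1] u=0 | in ⊤ | out ⊤ | prev ⊥ | push {}
  [2] u=1 | in ⊤ | out ⊤ | prev − | push {0}
  [3] u=2 | in ⊤ | out ⊤ | prev 0 | push {1}
  [4] u=0 | in ⊤ | out ⊤ | ==
  [5] u=1 | in ⊤ | out ⊤ | ==

Converged values:
  [0] ⊤
  [1] ⊤
  [2] ⊤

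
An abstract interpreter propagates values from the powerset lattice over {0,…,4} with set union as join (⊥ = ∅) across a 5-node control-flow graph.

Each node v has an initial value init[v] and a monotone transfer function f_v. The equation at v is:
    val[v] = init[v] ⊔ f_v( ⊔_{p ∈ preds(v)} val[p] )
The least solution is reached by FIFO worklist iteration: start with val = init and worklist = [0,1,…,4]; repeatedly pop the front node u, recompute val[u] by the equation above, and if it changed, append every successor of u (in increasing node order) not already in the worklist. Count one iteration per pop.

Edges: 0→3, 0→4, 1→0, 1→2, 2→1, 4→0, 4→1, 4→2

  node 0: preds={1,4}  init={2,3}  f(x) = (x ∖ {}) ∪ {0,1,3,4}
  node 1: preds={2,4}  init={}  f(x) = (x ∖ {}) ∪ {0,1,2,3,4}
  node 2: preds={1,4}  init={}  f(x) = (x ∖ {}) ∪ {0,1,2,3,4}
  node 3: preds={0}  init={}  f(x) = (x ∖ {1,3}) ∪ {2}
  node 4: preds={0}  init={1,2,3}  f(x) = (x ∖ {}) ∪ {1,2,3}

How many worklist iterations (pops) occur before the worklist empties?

Worklist (8 pops):
  #1 pop 0: in={1,2,3} → {0,1,2,3,4} (was {2,3}); enqueue []
  #2 pop 1: in={1,2,3} → {0,1,2,3,4} (was {}); enqueue [0]
  #3 pop 2: in={0,1,2,3,4} → {0,1,2,3,4} (was {}); enqueue [1]
  #4 pop 3: in={0,1,2,3,4} → {0,2,4} (was {}); enqueue []
  #5 pop 4: in={0,1,2,3,4} → {0,1,2,3,4} (was {1,2,3}); enqueue [2]
  #6 pop 0: in={0,1,2,3,4} → {0,1,2,3,4} (no change)
  #7 pop 1: in={0,1,2,3,4} → {0,1,2,3,4} (no change)
  #8 pop 2: in={0,1,2,3,4} → {0,1,2,3,4} (no change)

Fixpoint:
  val[0] = {0,1,2,3,4}
  val[1] = {0,1,2,3,4}
  val[2] = {0,1,2,3,4}
  val[3] = {0,2,4}
  val[4] = {0,1,2,3,4}

8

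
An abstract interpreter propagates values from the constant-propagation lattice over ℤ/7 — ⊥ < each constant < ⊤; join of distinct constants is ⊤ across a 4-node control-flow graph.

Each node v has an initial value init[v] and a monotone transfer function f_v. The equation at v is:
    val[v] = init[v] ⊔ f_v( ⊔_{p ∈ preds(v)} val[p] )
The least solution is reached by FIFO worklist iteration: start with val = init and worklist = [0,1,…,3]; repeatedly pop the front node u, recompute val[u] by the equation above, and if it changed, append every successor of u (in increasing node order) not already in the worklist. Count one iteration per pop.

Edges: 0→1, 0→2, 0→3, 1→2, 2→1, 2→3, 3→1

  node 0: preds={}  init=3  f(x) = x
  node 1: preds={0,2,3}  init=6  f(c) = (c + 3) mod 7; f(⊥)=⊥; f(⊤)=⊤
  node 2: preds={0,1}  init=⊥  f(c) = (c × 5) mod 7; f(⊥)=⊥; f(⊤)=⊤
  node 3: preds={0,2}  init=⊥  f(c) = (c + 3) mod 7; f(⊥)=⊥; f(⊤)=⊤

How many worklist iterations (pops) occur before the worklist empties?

Worklist (6 pops):
  #1 pop 0: in=⊥ → 3 (no change)
  #2 pop 1: in=3 → 6 (no change)
  #3 pop 2: in=⊤ → ⊤ (was ⊥); enqueue [1]
  #4 pop 3: in=⊤ → ⊤ (was ⊥); enqueue []
  #5 pop 1: in=⊤ → ⊤ (was 6); enqueue [2]
  #6 pop 2: in=⊤ → ⊤ (no change)

Fixpoint:
  val[0] = 3
  val[1] = ⊤
  val[2] = ⊤
  val[3] = ⊤

6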